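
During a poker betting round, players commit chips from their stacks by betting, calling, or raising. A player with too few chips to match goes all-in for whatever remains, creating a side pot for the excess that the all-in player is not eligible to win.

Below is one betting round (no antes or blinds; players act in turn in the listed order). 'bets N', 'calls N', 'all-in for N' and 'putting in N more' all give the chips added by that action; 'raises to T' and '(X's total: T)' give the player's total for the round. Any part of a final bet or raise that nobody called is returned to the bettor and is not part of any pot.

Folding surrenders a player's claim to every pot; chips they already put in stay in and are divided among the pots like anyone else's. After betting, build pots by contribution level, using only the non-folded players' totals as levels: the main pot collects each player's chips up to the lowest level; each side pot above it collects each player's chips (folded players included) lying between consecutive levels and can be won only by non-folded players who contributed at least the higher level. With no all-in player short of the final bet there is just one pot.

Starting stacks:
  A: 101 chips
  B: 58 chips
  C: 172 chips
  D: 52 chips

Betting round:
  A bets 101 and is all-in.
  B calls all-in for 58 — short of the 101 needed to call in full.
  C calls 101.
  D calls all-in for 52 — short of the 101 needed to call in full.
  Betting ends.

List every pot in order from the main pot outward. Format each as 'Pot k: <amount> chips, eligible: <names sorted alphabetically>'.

Contributions: A=101, B=58, C=101, D=52
Pot levels (distinct totals of non-folded players): 52, 58, 101
Layer 1-52: 52 each from A, B, C, D = 52*4 = 208 chips; eligible A, B, C, D
Layer 53-58: 6 each from A, B, C = 6*3 = 18 chips; eligible A, B, C
Layer 59-101: 43 each from A, C = 43*2 = 86 chips; eligible A, C

Pot 1: 208 chips, eligible: A, B, C, D
Pot 2: 18 chips, eligible: A, B, C
Pot 3: 86 chips, eligible: A, C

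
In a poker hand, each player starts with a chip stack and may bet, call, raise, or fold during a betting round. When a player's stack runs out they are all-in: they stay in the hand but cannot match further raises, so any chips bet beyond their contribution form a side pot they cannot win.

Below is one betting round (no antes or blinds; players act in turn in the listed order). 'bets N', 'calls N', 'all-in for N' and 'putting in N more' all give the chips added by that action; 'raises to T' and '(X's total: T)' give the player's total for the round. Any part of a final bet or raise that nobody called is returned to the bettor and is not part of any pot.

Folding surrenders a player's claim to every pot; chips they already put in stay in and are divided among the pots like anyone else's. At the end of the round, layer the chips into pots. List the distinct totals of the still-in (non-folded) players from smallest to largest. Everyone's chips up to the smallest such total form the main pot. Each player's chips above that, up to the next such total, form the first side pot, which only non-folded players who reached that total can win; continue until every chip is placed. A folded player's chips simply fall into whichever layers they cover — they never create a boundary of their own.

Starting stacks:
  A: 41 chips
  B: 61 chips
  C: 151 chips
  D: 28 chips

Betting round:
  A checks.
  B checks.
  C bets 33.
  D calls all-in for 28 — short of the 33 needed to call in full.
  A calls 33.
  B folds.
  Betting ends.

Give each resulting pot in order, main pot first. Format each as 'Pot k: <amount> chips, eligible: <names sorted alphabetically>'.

Pot 1: 84 chips, eligible: A, C, D
Pot 2: 10 chips, eligible: A, C

Derivation:
Contributions: A=33, C=33, D=28
Folded: B
Pot levels (distinct totals of non-folded players): 28, 33
Layer 1-28: 28 each from A, C, D = 28*3 = 84 chips; eligible A, C, D
Layer 29-33: 5 each from A, C = 5*2 = 10 chips; eligible A, C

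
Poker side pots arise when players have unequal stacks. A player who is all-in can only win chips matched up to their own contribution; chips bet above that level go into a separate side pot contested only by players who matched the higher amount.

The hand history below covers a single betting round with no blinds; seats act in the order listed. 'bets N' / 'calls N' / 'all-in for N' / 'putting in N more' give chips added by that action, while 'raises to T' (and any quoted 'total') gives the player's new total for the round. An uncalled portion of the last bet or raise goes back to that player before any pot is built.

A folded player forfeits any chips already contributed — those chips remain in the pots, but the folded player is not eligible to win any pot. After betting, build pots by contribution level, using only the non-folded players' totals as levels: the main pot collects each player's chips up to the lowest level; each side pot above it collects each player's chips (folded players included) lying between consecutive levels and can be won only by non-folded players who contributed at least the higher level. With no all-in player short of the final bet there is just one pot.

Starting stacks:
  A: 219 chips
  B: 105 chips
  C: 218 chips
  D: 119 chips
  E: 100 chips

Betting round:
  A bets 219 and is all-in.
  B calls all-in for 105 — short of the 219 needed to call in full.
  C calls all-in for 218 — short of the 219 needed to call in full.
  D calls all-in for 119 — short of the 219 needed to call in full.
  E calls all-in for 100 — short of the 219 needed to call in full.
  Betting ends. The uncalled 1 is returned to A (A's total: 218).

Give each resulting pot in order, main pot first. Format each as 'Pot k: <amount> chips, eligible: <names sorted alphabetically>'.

Pot 1: 500 chips, eligible: A, B, C, D, E
Pot 2: 20 chips, eligible: A, B, C, D
Pot 3: 42 chips, eligible: A, C, D
Pot 4: 198 chips, eligible: A, C

Derivation:
Contributions (after 1 returned to A): A=218, B=105, C=218, D=119, E=100
Pot levels (distinct totals of non-folded players): 100, 105, 119, 218
Layer 1-100: 100 each from A, B, C, D, E = 100*5 = 500 chips; eligible A, B, C, D, E
Layer 101-105: 5 each from A, B, C, D = 5*4 = 20 chips; eligible A, B, C, D
Layer 106-119: 14 each from A, C, D = 14*3 = 42 chips; eligible A, C, D
Layer 120-218: 99 each from A, C = 99*2 = 198 chips; eligible A, C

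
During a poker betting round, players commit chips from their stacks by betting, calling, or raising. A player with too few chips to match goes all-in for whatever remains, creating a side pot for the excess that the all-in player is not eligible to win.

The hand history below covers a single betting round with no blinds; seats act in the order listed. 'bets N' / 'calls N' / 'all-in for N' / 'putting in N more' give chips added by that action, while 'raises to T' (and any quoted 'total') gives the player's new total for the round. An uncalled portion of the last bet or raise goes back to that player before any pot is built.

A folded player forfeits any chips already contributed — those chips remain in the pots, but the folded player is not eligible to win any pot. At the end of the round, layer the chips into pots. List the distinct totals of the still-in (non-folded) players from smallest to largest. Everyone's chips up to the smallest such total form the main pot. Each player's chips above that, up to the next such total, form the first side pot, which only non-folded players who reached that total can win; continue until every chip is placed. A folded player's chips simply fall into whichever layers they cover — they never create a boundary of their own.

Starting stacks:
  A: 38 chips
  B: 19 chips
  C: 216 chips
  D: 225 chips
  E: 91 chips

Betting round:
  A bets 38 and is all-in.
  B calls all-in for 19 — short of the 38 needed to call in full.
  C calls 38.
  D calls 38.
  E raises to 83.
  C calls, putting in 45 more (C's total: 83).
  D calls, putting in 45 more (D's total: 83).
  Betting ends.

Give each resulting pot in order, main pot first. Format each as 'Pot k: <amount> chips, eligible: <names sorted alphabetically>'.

Contributions: A=38, B=19, C=83, D=83, E=83
Pot levels (distinct totals of non-folded players): 19, 38, 83
Layer 1-19: 19 each from A, B, C, D, E = 19*5 = 95 chips; eligible A, B, C, D, E
Layer 20-38: 19 each from A, C, D, E = 19*4 = 76 chips; eligible A, C, D, E
Layer 39-83: 45 each from C, D, E = 45*3 = 135 chips; eligible C, D, E

Pot 1: 95 chips, eligible: A, B, C, D, E
Pot 2: 76 chips, eligible: A, C, D, E
Pot 3: 135 chips, eligible: C, D, E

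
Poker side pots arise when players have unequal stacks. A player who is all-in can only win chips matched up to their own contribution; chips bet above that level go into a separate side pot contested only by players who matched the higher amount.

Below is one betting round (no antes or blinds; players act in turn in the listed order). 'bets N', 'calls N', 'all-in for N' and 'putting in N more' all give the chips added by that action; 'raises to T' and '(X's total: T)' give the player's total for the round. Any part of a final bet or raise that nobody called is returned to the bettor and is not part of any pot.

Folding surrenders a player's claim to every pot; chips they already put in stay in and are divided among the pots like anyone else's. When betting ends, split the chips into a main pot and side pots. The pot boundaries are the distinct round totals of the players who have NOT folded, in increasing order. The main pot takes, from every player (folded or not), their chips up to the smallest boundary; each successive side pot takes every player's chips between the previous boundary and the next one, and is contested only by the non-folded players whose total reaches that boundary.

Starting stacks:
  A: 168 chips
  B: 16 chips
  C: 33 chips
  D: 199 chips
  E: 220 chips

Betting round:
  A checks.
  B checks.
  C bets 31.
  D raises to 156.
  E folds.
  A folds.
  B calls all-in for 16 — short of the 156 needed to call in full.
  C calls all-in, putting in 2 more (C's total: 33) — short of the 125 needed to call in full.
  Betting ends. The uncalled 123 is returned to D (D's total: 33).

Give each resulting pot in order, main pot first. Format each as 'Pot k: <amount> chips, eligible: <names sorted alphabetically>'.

Contributions (after 123 returned to D): B=16, C=33, D=33
Folded: A, E
Pot levels (distinct totals of non-folded players): 16, 33
Layer 1-16: 16 each from B, C, D = 16*3 = 48 chips; eligible B, C, D
Layer 17-33: 17 each from C, D = 17*2 = 34 chips; eligible C, D

Pot 1: 48 chips, eligible: B, C, D
Pot 2: 34 chips, eligible: C, D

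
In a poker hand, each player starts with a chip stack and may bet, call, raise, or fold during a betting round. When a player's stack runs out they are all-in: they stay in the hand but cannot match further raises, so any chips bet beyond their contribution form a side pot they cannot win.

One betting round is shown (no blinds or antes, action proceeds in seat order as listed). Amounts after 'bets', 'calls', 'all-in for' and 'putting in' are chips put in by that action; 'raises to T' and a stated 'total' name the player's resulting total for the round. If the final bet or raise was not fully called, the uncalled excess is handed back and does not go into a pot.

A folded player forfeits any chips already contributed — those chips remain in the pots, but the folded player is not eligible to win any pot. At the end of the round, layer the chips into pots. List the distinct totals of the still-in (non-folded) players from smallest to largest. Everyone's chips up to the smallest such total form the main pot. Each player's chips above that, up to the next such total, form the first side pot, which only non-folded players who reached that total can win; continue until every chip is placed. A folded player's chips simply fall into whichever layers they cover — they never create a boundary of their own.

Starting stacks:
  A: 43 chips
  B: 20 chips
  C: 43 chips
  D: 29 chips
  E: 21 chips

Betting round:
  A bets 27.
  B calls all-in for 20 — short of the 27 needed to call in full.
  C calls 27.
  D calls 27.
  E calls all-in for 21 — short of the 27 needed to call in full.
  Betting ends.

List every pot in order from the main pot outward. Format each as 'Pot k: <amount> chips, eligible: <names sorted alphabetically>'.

Pot 1: 100 chips, eligible: A, B, C, D, E
Pot 2: 4 chips, eligible: A, C, D, E
Pot 3: 18 chips, eligible: A, C, D

Derivation:
Contributions: A=27, B=20, C=27, D=27, E=21
Pot levels (distinct totals of non-folded players): 20, 21, 27
Layer 1-20: 20 each from A, B, C, D, E = 20*5 = 100 chips; eligible A, B, C, D, E
Layer 21-21: 1 each from A, C, D, E = 1*4 = 4 chips; eligible A, C, D, E
Layer 22-27: 6 each from A, C, D = 6*3 = 18 chips; eligible A, C, D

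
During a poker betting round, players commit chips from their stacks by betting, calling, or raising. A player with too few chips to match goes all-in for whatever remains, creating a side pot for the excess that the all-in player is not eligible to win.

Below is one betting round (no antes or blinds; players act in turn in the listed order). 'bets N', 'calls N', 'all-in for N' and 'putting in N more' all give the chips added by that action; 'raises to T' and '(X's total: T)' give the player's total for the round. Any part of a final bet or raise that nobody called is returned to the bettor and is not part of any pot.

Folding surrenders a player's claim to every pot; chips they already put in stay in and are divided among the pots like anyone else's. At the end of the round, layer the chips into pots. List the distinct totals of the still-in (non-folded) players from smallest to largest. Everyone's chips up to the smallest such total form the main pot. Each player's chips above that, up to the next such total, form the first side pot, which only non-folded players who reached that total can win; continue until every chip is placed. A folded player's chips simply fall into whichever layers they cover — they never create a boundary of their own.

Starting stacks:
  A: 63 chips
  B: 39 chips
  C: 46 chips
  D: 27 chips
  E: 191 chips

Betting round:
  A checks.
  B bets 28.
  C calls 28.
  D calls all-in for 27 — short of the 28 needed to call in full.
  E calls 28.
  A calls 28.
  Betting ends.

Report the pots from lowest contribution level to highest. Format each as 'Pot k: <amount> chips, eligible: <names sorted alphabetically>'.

Contributions: A=28, B=28, C=28, D=27, E=28
Pot levels (distinct totals of non-folded players): 27, 28
Layer 1-27: 27 each from A, B, C, D, E = 27*5 = 135 chips; eligible A, B, C, D, E
Layer 28-28: 1 each from A, B, C, E = 1*4 = 4 chips; eligible A, B, C, E

Pot 1: 135 chips, eligible: A, B, C, D, E
Pot 2: 4 chips, eligible: A, B, C, E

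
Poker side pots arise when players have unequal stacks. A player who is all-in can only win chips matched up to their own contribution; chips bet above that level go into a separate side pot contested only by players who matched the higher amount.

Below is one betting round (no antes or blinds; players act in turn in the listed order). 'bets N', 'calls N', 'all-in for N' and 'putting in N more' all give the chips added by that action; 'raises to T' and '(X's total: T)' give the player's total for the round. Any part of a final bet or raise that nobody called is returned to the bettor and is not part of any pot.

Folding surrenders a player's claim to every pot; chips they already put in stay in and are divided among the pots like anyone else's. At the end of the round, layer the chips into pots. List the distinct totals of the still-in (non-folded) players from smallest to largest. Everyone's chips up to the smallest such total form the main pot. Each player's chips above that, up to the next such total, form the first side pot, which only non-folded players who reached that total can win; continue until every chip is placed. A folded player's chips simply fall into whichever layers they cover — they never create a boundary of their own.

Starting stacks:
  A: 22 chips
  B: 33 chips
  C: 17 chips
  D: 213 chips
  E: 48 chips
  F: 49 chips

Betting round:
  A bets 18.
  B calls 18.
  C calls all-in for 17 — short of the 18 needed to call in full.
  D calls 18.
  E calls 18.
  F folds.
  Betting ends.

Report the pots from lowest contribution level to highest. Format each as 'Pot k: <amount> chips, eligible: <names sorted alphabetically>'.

Pot 1: 85 chips, eligible: A, B, C, D, E
Pot 2: 4 chips, eligible: A, B, D, E

Derivation:
Contributions: A=18, B=18, C=17, D=18, E=18
Folded: F
Pot levels (distinct totals of non-folded players): 17, 18
Layer 1-17: 17 each from A, B, C, D, E = 17*5 = 85 chips; eligible A, B, C, D, E
Layer 18-18: 1 each from A, B, D, E = 1*4 = 4 chips; eligible A, B, D, E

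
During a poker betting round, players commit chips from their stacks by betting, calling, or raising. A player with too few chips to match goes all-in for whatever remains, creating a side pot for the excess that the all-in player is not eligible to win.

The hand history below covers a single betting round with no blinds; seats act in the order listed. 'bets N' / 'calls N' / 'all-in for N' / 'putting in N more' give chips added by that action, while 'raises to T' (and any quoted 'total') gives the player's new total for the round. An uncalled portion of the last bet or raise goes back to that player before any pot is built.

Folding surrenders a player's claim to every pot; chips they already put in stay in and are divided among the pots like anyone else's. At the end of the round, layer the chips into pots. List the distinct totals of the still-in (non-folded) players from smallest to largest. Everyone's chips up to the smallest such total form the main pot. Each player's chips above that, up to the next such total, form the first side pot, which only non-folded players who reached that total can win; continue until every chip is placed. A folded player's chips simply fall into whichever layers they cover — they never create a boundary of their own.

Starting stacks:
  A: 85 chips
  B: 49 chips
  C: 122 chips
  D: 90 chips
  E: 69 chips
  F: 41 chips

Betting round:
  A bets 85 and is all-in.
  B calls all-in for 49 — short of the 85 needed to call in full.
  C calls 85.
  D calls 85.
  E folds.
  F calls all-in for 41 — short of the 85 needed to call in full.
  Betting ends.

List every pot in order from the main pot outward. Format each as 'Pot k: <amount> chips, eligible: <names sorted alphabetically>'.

Pot 1: 205 chips, eligible: A, B, C, D, F
Pot 2: 32 chips, eligible: A, B, C, D
Pot 3: 108 chips, eligible: A, C, D

Derivation:
Contributions: A=85, B=49, C=85, D=85, F=41
Folded: E
Pot levels (distinct totals of non-folded players): 41, 49, 85
Layer 1-41: 41 each from A, B, C, D, F = 41*5 = 205 chips; eligible A, B, C, D, F
Layer 42-49: 8 each from A, B, C, D = 8*4 = 32 chips; eligible A, B, C, D
Layer 50-85: 36 each from A, C, D = 36*3 = 108 chips; eligible A, C, D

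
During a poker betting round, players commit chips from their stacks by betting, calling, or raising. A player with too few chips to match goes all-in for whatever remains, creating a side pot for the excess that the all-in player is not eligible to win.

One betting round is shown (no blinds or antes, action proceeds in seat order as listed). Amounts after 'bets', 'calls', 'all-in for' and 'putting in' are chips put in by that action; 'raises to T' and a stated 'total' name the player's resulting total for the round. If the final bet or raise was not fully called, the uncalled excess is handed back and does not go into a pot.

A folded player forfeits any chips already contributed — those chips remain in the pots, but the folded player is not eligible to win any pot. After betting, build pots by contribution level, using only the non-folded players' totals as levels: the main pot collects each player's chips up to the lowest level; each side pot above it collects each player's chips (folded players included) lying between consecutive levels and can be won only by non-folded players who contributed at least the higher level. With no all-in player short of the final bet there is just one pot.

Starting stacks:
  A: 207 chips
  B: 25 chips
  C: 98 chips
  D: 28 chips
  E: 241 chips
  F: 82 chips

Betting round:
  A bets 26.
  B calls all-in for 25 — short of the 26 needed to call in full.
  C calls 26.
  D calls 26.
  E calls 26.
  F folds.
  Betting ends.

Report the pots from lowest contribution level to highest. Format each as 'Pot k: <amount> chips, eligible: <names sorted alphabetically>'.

Pot 1: 125 chips, eligible: A, B, C, D, E
Pot 2: 4 chips, eligible: A, C, D, E

Derivation:
Contributions: A=26, B=25, C=26, D=26, E=26
Folded: F
Pot levels (distinct totals of non-folded players): 25, 26
Layer 1-25: 25 each from A, B, C, D, E = 25*5 = 125 chips; eligible A, B, C, D, E
Layer 26-26: 1 each from A, C, D, E = 1*4 = 4 chips; eligible A, C, D, E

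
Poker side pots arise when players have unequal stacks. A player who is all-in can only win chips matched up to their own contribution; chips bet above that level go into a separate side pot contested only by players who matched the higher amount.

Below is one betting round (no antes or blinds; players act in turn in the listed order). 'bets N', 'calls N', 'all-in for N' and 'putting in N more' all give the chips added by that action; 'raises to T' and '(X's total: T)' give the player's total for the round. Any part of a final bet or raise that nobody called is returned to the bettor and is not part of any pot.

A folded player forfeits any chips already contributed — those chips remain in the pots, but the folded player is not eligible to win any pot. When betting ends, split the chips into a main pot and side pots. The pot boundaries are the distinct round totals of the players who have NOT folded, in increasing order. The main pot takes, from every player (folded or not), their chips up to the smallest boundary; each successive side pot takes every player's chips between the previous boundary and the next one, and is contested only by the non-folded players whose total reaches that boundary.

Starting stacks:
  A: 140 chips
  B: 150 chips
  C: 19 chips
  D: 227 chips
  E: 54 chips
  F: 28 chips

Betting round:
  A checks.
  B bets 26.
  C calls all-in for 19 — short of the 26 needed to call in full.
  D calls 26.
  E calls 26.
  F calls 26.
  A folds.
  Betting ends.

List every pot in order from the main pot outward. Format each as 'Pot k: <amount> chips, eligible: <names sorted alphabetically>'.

Contributions: B=26, C=19, D=26, E=26, F=26
Folded: A
Pot levels (distinct totals of non-folded players): 19, 26
Layer 1-19: 19 each from B, C, D, E, F = 19*5 = 95 chips; eligible B, C, D, E, F
Layer 20-26: 7 each from B, D, E, F = 7*4 = 28 chips; eligible B, D, E, F

Pot 1: 95 chips, eligible: B, C, D, E, F
Pot 2: 28 chips, eligible: B, D, E, F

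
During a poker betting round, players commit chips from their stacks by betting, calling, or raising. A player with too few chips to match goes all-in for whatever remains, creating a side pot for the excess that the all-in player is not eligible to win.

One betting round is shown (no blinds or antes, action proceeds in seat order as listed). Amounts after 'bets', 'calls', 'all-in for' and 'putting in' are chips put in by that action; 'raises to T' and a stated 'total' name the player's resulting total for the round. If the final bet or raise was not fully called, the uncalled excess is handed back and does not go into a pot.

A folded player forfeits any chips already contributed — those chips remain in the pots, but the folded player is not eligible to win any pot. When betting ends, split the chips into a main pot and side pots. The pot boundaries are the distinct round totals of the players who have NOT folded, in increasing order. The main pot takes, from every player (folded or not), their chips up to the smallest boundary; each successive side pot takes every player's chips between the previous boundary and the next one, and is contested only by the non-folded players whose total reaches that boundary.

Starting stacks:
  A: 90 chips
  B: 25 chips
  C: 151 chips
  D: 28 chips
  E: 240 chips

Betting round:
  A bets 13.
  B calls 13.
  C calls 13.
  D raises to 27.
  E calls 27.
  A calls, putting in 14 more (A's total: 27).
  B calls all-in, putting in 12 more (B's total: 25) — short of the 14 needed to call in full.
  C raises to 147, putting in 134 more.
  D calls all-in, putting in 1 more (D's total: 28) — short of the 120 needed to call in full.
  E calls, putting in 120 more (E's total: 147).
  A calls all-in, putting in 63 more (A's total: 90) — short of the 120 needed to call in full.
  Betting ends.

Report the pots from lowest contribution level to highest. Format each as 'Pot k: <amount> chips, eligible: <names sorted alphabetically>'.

Pot 1: 125 chips, eligible: A, B, C, D, E
Pot 2: 12 chips, eligible: A, C, D, E
Pot 3: 186 chips, eligible: A, C, E
Pot 4: 114 chips, eligible: C, E

Derivation:
Contributions: A=90, B=25, C=147, D=28, E=147
Pot levels (distinct totals of non-folded players): 25, 28, 90, 147
Layer 1-25: 25 each from A, B, C, D, E = 25*5 = 125 chips; eligible A, B, C, D, E
Layer 26-28: 3 each from A, C, D, E = 3*4 = 12 chips; eligible A, C, D, E
Layer 29-90: 62 each from A, C, E = 62*3 = 186 chips; eligible A, C, E
Layer 91-147: 57 each from C, E = 57*2 = 114 chips; eligible C, E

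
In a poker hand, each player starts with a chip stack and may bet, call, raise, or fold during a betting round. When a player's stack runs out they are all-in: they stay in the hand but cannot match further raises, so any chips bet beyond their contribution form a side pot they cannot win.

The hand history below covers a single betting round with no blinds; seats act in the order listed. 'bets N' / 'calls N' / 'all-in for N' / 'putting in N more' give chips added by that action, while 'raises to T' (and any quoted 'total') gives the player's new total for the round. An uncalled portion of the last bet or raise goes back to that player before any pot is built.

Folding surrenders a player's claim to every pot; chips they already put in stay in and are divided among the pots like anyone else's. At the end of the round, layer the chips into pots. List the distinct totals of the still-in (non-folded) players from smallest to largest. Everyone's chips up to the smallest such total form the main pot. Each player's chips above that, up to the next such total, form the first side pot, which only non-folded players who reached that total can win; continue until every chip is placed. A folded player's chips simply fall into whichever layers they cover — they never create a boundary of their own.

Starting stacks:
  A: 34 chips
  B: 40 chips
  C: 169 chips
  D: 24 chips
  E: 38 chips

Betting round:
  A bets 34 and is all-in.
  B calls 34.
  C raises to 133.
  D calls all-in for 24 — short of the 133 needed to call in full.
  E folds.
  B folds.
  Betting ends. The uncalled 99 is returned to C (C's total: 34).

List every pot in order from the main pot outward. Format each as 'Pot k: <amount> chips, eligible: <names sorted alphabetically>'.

Contributions (after 99 returned to C): A=34, B=34, C=34, D=24
Folded: B, E
Pot levels (distinct totals of non-folded players): 24, 34
Layer 1-24: 24 each from A, B, C, D = 24*4 = 96 chips; eligible A, C, D
Layer 25-34: 10 each from A, B, C = 10*3 = 30 chips; eligible A, C

Pot 1: 96 chips, eligible: A, C, D
Pot 2: 30 chips, eligible: A, C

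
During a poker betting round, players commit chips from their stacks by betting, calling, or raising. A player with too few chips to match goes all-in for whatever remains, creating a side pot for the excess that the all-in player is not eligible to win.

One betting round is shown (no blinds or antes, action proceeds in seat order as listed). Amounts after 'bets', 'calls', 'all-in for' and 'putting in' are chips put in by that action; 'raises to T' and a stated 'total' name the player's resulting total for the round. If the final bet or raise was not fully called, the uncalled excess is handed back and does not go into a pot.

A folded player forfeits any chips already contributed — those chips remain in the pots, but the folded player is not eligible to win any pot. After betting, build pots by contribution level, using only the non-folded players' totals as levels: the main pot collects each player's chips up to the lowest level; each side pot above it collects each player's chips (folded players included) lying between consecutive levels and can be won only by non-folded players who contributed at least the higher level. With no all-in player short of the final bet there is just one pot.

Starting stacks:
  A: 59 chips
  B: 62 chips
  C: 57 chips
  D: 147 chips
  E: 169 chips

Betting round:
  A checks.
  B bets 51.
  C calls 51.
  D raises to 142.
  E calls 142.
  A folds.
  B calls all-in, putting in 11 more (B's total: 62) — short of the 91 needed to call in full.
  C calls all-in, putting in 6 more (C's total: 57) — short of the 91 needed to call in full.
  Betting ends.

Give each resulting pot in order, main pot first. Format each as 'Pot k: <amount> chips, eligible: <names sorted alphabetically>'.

Contributions: B=62, C=57, D=142, E=142
Folded: A
Pot levels (distinct totals of non-folded players): 57, 62, 142
Layer 1-57: 57 each from B, C, D, E = 57*4 = 228 chips; eligible B, C, D, E
Layer 58-62: 5 each from B, D, E = 5*3 = 15 chips; eligible B, D, E
Layer 63-142: 80 each from D, E = 80*2 = 160 chips; eligible D, E

Pot 1: 228 chips, eligible: B, C, D, E
Pot 2: 15 chips, eligible: B, D, E
Pot 3: 160 chips, eligible: D, E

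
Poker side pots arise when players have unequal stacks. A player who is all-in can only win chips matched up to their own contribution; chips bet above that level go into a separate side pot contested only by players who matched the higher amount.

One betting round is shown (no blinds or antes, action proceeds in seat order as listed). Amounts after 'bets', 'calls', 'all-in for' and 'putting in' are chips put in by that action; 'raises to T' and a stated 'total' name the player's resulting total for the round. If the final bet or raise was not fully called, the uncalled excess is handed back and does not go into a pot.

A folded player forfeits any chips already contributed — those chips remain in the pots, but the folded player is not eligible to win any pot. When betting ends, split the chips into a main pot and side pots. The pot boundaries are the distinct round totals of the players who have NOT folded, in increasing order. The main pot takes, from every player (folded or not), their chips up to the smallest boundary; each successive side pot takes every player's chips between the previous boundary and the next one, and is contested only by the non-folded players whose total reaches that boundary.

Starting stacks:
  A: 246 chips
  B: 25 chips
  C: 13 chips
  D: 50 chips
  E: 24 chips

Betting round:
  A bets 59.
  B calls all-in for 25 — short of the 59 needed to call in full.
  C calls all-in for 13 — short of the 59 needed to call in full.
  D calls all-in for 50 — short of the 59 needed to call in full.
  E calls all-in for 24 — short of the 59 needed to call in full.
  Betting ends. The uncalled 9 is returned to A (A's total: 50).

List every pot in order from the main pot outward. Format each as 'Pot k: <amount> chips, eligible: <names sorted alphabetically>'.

Pot 1: 65 chips, eligible: A, B, C, D, E
Pot 2: 44 chips, eligible: A, B, D, E
Pot 3: 3 chips, eligible: A, B, D
Pot 4: 50 chips, eligible: A, D

Derivation:
Contributions (after 9 returned to A): A=50, B=25, C=13, D=50, E=24
Pot levels (distinct totals of non-folded players): 13, 24, 25, 50
Layer 1-13: 13 each from A, B, C, D, E = 13*5 = 65 chips; eligible A, B, C, D, E
Layer 14-24: 11 each from A, B, D, E = 11*4 = 44 chips; eligible A, B, D, E
Layer 25-25: 1 each from A, B, D = 1*3 = 3 chips; eligible A, B, D
Layer 26-50: 25 each from A, D = 25*2 = 50 chips; eligible A, D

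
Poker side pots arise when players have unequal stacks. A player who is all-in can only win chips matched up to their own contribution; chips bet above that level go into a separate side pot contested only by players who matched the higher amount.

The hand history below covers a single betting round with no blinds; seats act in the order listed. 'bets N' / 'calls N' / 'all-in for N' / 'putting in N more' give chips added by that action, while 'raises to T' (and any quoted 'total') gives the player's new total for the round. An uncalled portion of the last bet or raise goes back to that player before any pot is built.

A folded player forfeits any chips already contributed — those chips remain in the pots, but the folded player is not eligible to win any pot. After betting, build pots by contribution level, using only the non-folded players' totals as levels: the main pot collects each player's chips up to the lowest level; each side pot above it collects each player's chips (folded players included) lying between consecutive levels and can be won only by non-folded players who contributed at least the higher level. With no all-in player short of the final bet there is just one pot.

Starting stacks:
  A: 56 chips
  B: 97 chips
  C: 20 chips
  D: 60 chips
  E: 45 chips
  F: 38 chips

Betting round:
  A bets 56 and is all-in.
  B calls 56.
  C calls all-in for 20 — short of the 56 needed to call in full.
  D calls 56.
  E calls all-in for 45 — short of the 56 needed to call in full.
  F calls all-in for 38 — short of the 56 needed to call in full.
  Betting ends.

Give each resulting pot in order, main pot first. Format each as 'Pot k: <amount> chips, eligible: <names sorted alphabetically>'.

Pot 1: 120 chips, eligible: A, B, C, D, E, F
Pot 2: 90 chips, eligible: A, B, D, E, F
Pot 3: 28 chips, eligible: A, B, D, E
Pot 4: 33 chips, eligible: A, B, D

Derivation:
Contributions: A=56, B=56, C=20, D=56, E=45, F=38
Pot levels (distinct totals of non-folded players): 20, 38, 45, 56
Layer 1-20: 20 each from A, B, C, D, E, F = 20*6 = 120 chips; eligible A, B, C, D, E, F
Layer 21-38: 18 each from A, B, D, E, F = 18*5 = 90 chips; eligible A, B, D, E, F
Layer 39-45: 7 each from A, B, D, E = 7*4 = 28 chips; eligible A, B, D, E
Layer 46-56: 11 each from A, B, D = 11*3 = 33 chips; eligible A, B, D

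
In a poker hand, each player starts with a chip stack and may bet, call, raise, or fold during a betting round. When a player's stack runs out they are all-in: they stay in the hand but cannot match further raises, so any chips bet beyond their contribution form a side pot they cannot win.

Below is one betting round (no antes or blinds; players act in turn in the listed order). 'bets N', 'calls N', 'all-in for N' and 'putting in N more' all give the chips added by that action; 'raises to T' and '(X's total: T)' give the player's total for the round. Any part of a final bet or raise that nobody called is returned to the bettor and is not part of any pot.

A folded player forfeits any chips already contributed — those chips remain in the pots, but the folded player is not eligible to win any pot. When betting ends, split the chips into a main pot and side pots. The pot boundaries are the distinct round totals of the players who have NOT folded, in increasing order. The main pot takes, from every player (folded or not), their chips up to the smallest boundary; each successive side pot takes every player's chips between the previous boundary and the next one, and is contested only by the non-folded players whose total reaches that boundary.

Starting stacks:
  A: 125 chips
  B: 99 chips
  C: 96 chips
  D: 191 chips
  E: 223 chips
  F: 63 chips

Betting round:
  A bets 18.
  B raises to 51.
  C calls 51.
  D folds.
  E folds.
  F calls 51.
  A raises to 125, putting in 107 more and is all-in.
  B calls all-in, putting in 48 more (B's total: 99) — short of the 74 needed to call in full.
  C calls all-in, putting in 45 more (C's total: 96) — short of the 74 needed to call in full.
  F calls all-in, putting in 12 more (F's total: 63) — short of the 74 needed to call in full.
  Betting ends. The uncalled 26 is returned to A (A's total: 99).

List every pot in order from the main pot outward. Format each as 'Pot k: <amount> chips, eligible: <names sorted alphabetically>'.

Pot 1: 252 chips, eligible: A, B, C, F
Pot 2: 99 chips, eligible: A, B, C
Pot 3: 6 chips, eligible: A, B

Derivation:
Contributions (after 26 returned to A): A=99, B=99, C=96, F=63
Folded: D, E
Pot levels (distinct totals of non-folded players): 63, 96, 99
Layer 1-63: 63 each from A, B, C, F = 63*4 = 252 chips; eligible A, B, C, F
Layer 64-96: 33 each from A, B, C = 33*3 = 99 chips; eligible A, B, C
Layer 97-99: 3 each from A, B = 3*2 = 6 chips; eligible A, B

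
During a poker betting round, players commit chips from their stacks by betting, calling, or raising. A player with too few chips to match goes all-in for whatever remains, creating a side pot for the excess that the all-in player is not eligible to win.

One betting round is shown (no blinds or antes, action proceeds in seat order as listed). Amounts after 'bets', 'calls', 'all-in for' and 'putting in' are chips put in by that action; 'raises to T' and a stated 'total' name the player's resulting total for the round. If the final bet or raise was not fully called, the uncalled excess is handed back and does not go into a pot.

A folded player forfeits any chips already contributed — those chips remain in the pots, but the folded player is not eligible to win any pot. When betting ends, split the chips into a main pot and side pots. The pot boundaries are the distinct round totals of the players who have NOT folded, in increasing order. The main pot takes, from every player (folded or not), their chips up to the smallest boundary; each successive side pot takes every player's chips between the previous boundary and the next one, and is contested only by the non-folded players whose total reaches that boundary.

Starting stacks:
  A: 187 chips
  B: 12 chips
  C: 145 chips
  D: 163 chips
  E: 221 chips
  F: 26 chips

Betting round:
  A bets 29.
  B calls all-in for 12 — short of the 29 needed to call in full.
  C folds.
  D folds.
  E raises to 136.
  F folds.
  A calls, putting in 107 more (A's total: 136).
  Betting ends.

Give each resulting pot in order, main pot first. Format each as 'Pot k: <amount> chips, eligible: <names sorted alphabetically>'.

Contributions: A=136, B=12, E=136
Folded: C, D, F
Pot levels (distinct totals of non-folded players): 12, 136
Layer 1-12: 12 each from A, B, E = 12*3 = 36 chips; eligible A, B, E
Layer 13-136: 124 each from A, E = 124*2 = 248 chips; eligible A, E

Pot 1: 36 chips, eligible: A, B, E
Pot 2: 248 chips, eligible: A, E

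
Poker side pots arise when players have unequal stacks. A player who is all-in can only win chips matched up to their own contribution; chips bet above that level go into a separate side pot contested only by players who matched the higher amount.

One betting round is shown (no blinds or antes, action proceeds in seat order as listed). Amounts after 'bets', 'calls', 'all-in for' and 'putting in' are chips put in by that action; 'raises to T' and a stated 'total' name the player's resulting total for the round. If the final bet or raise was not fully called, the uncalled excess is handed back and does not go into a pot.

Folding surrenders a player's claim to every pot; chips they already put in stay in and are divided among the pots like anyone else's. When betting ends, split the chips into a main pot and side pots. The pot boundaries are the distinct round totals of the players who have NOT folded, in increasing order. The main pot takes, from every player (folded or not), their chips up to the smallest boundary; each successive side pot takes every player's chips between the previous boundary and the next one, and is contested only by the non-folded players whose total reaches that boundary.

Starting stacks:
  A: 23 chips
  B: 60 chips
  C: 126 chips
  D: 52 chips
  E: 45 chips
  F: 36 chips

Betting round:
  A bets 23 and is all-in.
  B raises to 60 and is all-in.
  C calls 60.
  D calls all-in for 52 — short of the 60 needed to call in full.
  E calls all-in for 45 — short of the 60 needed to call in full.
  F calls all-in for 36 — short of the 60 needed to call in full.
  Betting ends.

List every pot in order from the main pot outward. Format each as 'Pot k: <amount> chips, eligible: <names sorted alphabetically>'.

Pot 1: 138 chips, eligible: A, B, C, D, E, F
Pot 2: 65 chips, eligible: B, C, D, E, F
Pot 3: 36 chips, eligible: B, C, D, E
Pot 4: 21 chips, eligible: B, C, D
Pot 5: 16 chips, eligible: B, C

Derivation:
Contributions: A=23, B=60, C=60, D=52, E=45, F=36
Pot levels (distinct totals of non-folded players): 23, 36, 45, 52, 60
Layer 1-23: 23 each from A, B, C, D, E, F = 23*6 = 138 chips; eligible A, B, C, D, E, F
Layer 24-36: 13 each from B, C, D, E, F = 13*5 = 65 chips; eligible B, C, D, E, F
Layer 37-45: 9 each from B, C, D, E = 9*4 = 36 chips; eligible B, C, D, E
Layer 46-52: 7 each from B, C, D = 7*3 = 21 chips; eligible B, C, D
Layer 53-60: 8 each from B, C = 8*2 = 16 chips; eligible B, C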